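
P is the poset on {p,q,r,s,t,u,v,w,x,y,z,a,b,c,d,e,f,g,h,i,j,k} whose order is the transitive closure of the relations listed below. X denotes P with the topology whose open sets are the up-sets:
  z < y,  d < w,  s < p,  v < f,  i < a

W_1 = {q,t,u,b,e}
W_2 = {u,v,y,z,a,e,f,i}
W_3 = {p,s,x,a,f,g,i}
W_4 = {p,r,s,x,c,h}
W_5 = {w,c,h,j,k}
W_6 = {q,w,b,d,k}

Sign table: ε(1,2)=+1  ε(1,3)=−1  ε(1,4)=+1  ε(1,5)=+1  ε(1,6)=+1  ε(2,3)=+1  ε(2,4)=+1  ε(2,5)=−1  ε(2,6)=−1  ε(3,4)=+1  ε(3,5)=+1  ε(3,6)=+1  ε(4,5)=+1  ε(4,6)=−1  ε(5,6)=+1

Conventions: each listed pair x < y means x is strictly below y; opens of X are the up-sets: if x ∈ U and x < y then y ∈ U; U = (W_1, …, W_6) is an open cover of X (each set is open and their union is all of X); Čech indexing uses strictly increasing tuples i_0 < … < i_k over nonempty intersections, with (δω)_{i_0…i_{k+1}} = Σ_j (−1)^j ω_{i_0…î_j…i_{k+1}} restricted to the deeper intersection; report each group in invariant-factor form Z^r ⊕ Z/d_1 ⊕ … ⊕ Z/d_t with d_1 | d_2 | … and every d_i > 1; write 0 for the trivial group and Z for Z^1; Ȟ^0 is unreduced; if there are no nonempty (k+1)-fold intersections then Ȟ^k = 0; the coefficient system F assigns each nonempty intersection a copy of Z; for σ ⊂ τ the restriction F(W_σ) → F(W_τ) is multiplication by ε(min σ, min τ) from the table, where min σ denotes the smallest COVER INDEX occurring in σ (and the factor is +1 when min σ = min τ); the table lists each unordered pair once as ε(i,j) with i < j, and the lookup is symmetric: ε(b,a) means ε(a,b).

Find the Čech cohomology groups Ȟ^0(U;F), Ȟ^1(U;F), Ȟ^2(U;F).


intersection data:
  W12={u,e} W16={q,b} W23={a,f,i} W34={p,s,x} W45={c,h} W56={w,k}
C dims 6,6; δ0: rk 5, SNF 1^5
Ȟ^0 = (6 − 5) − 0 = 1, so Ȟ^0 ≅ Z
Ȟ^1 = (6 − 0) − 5 = 1, so Ȟ^1 ≅ Z
Ȟ^2 = (0 − 0) − 0 = 0, so Ȟ^2 ≅ 0

Ȟ^0 = Z, Ȟ^1 = Z, Ȟ^2 = 0


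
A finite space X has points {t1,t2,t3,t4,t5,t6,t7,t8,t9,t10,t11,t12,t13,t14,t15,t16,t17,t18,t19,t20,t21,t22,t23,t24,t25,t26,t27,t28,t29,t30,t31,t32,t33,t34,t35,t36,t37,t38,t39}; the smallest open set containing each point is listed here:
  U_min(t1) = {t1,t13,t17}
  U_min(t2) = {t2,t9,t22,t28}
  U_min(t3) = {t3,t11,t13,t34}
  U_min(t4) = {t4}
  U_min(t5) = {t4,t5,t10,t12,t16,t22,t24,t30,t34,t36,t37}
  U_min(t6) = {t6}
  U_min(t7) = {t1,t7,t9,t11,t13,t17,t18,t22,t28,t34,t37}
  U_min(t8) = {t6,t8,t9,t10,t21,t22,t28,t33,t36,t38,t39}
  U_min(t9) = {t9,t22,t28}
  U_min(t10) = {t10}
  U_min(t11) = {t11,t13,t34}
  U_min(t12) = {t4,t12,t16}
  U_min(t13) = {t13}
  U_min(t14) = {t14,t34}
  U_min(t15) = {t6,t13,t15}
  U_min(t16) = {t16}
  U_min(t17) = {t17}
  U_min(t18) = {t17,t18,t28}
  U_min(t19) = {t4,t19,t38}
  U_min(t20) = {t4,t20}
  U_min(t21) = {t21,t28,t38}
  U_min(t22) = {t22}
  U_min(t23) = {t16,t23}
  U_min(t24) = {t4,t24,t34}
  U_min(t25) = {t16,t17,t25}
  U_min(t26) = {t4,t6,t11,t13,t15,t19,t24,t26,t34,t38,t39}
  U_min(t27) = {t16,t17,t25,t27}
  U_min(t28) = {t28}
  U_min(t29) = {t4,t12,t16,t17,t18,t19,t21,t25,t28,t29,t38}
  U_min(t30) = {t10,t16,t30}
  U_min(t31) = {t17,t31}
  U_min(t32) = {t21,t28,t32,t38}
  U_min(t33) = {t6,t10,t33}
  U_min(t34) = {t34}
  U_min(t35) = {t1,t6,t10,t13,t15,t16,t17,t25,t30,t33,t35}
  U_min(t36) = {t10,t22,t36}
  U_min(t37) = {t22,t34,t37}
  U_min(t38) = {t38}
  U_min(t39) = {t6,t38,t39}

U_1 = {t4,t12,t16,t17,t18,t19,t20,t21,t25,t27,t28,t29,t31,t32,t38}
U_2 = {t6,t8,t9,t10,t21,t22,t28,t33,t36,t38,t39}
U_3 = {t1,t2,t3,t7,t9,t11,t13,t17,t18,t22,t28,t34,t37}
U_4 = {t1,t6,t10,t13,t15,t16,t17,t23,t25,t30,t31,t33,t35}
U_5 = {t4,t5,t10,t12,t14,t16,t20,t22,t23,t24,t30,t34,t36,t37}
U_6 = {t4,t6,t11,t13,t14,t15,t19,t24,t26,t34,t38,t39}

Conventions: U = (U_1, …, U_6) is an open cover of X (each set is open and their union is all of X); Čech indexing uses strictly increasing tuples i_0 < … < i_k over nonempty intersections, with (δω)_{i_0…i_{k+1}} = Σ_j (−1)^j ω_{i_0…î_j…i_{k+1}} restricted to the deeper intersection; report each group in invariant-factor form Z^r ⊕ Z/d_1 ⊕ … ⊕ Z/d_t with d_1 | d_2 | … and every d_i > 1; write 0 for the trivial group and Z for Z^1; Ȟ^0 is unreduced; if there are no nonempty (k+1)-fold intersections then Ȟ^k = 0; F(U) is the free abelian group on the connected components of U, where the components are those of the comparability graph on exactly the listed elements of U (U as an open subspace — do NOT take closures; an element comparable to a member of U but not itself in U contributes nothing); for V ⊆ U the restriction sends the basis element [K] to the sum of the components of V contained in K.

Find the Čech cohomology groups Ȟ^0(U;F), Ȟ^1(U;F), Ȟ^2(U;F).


nerve of the cover:
  U12={t21,t28,t38} U13={t17,t18,t28} U14={t16,t17,t25,t31} U15={t4,t12,t16,t20} U16={t4,t19,t38} U23={t9,t22,t28} U24={t6,t10,t33} U25={t10,t22,t36} U26={t6,t38,t39} U34={t1,t13,t17} U35={t22,t34,t37} U36={t11,t13,t34} U45={t10,t16,t23,t30} U46={t6,t13,t15} U56={t4,t14,t24,t34}
  U123={t28} U126={t38} U134={t17} U145={t16} U156={t4} U235={t22} U245={t10} U246={t6} U346={t13} U356={t34}
components per intersection:
  U1: {t4,t12,t16,t17,t18,t19,t20,t21,t25,t27,t28,t29,t31,t32,t38}
  U2: {t6,t8,t9,t10,t21,t22,t28,t33,t36,t38,t39}
  U3: {t1,t2,t3,t7,t9,t11,t13,t17,t18,t22,t28,t34,t37}
  U4: {t1,t6,t10,t13,t15,t16,t17,t23,t25,t30,t31,t33,t35}
  U5: {t4,t5,t10,t12,t14,t16,t20,t22,t23,t24,t30,t34,t36,t37}
  U6: {t4,t6,t11,t13,t14,t15,t19,t24,t26,t34,t38,t39}
  U12: {t21,t28,t38}
  U13: {t17,t18,t28}
  U14: {t16,t17,t25,t31}
  U15: {t4,t12,t16,t20}
  U16: {t4,t19,t38}
  U23: {t9,t22,t28}
  U24: {t6,t10,t33}
  U25: {t10,t22,t36}
  U26: {t6,t38,t39}
  U34: {t1,t13,t17}
  U35: {t22,t34,t37}
  U36: {t11,t13,t34}
  U45: {t10,t16,t23,t30}
  U46: {t6,t13,t15}
  U56: {t4,t14,t24,t34}
  U123: {t28}
  U126: {t38}
  U134: {t17}
  U145: {t16}
  U156: {t4}
  U235: {t22}
  U245: {t10}
  U246: {t6}
  U346: {t13}
  U356: {t34}
C dims 6,15,10; δ0: rk 5, SNF 1^5; δ1: rk 10, SNF 1^9·2
Ȟ^0 = (6 − 5) − 0 = 1, so Ȟ^0 ≅ Z
Ȟ^1 = (15 − 10) − 5 = 0, so Ȟ^1 ≅ 0
Ȟ^2 = (10 − 0) − 10 = 0 plus torsion [2], so Ȟ^2 ≅ Z/2

Ȟ^0 ≅ Z; Ȟ^1 ≅ 0; Ȟ^2 ≅ Z/2


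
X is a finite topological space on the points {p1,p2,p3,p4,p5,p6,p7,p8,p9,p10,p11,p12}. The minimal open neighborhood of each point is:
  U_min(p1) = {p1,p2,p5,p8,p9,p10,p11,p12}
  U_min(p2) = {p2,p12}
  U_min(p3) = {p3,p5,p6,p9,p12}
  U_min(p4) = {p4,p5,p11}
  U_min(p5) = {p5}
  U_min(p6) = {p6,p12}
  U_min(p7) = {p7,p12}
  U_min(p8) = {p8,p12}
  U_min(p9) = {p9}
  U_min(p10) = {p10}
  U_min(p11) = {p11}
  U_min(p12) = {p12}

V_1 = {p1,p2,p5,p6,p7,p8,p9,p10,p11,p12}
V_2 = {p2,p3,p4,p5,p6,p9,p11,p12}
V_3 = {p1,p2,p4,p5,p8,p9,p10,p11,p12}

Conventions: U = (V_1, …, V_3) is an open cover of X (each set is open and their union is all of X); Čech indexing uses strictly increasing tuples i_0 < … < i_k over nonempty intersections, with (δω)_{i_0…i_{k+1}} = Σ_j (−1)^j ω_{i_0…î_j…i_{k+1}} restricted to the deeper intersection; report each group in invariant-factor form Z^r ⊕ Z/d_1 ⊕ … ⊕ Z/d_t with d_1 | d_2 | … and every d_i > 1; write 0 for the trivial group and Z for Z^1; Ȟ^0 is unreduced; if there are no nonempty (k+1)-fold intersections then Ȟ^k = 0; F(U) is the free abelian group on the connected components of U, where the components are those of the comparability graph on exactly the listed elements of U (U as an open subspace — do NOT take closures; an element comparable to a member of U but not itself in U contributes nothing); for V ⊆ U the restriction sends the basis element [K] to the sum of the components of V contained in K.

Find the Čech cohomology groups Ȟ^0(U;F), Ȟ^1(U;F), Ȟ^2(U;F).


cover nerve:
  V12={p2,p5,p6,p9,p11,p12} V13={p1,p2,p5,p8,p9,p10,p11,p12} V23={p2,p4,p5,p9,p11,p12}
  V123={p2,p5,p9,p11,p12}
components per intersection:
  V1: {p1,p2,p5,p6,p7,p8,p9,p10,p11,p12}
  V2: {p2,p3,p4,p5,p6,p9,p11,p12}
  V3: {p1,p2,p4,p5,p8,p9,p10,p11,p12}
  V12: {p2,p6,p12} {p5} {p9} {p11}
  V13: {p1,p2,p5,p8,p9,p10,p11,p12}
  V23: {p2,p12} {p4,p5,p11} {p9}
  V123: {p2,p12} {p5} {p9} {p11}
C dims 3,8,4; δ0: rk 2, SNF 1^2; δ1: rk 4, SNF 1^4
Ȟ^0: (3−2)−0=1 ⇒ Z
Ȟ^1: (8−4)−2=2 ⇒ Z^2
Ȟ^2: (4−0)−4=0 ⇒ 0

Ȟ^0(U;F) ≅ Z; Ȟ^1(U;F) ≅ Z^2; Ȟ^2(U;F) ≅ 0


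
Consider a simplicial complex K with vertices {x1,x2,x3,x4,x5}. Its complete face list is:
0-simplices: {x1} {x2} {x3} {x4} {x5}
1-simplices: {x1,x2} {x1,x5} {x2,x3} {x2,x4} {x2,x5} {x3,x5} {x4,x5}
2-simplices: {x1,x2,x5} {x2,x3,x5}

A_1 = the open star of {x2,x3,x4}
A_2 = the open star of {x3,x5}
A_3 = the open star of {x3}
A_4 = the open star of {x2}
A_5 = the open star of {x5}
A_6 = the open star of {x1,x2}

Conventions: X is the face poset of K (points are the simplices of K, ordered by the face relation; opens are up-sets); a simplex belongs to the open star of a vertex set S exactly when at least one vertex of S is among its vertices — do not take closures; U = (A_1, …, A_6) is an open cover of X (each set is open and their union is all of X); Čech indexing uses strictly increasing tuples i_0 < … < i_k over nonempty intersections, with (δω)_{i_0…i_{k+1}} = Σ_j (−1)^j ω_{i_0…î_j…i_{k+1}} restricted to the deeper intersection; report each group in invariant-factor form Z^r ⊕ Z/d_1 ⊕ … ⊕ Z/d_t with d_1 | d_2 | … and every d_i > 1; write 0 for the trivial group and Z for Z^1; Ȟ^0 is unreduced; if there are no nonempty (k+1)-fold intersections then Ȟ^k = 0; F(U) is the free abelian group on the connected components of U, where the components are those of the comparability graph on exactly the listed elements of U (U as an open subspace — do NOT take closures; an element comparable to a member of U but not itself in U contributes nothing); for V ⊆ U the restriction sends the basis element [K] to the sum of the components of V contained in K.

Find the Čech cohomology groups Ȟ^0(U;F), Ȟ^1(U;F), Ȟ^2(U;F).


Ȟ^0 = Z; Ȟ^1 = Z; Ȟ^2 = 0

cover nerve:
  A1={{x2},{x3},{x4},{x1,x2},{x2,x3},{x2,x4},{x2,x5},{x3,x5},{x4,x5},{x1,x2,x5},{x2,x3,x5}} A2={{x3},{x5},{x1,x5},{x2,x3},{x2,x5},{x3,x5},{x4,x5},{x1,x2,x5},{x2,x3,x5}} A3={{x3},{x2,x3},{x3,x5},{x2,x3,x5}} A4={{x2},{x1,x2},{x2,x3},{x2,x4},{x2,x5},{x1,x2,x5},{x2,x3,x5}} A5={{x5},{x1,x5},{x2,x5},{x3,x5},{x4,x5},{x1,x2,x5},{x2,x3,x5}} A6={{x1},{x2},{x1,x2},{x1,x5},{x2,x3},{x2,x4},{x2,x5},{x1,x2,x5},{x2,x3,x5}}
  A12={{x3},{x2,x3},{x2,x5},{x3,x5},{x4,x5},{x1,x2,x5},{x2,x3,x5}} A13={{x3},{x2,x3},{x3,x5},{x2,x3,x5}} A14={{x2},{x1,x2},{x2,x3},{x2,x4},{x2,x5},{x1,x2,x5},{x2,x3,x5}} A15={{x2,x5},{x3,x5},{x4,x5},{x1,x2,x5},{x2,x3,x5}} A16={{x2},{x1,x2},{x2,x3},{x2,x4},{x2,x5},{x1,x2,x5},{x2,x3,x5}} A23={{x3},{x2,x3},{x3,x5},{x2,x3,x5}} A24={{x2,x3},{x2,x5},{x1,x2,x5},{x2,x3,x5}} A25={{x5},{x1,x5},{x2,x5},{x3,x5},{x4,x5},{x1,x2,x5},{x2,x3,x5}} A26={{x1,x5},{x2,x3},{x2,x5},{x1,x2,x5},{x2,x3,x5}} A34={{x2,x3},{x2,x3,x5}} A35={{x3,x5},{x2,x3,x5}} A36={{x2,x3},{x2,x3,x5}} A45={{x2,x5},{x1,x2,x5},{x2,x3,x5}} A46={{x2},{x1,x2},{x2,x3},{x2,x4},{x2,x5},{x1,x2,x5},{x2,x3,x5}} A56={{x1,x5},{x2,x5},{x1,x2,x5},{x2,x3,x5}}
  A123={{x3},{x2,x3},{x3,x5},{x2,x3,x5}} A124={{x2,x3},{x2,x5},{x1,x2,x5},{x2,x3,x5}} A125={{x2,x5},{x3,x5},{x4,x5},{x1,x2,x5},{x2,x3,x5}} A126={{x2,x3},{x2,x5},{x1,x2,x5},{x2,x3,x5}} A134={{x2,x3},{x2,x3,x5}} A135={{x3,x5},{x2,x3,x5}} A136={{x2,x3},{x2,x3,x5}} A145={{x2,x5},{x1,x2,x5},{x2,x3,x5}} A146={{x2},{x1,x2},{x2,x3},{x2,x4},{x2,x5},{x1,x2,x5},{x2,x3,x5}} A156={{x2,x5},{x1,x2,x5},{x2,x3,x5}} A234={{x2,x3},{x2,x3,x5}} A235={{x3,x5},{x2,x3,x5}} A236={{x2,x3},{x2,x3,x5}} A245={{x2,x5},{x1,x2,x5},{x2,x3,x5}} A246={{x2,x3},{x2,x5},{x1,x2,x5},{x2,x3,x5}} A256={{x1,x5},{x2,x5},{x1,x2,x5},{x2,x3,x5}} A345={{x2,x3,x5}} A346={{x2,x3},{x2,x3,x5}} A356={{x2,x3,x5}} A456={{x2,x5},{x1,x2,x5},{x2,x3,x5}}
  A1234={{x2,x3},{x2,x3,x5}} A1235={{x3,x5},{x2,x3,x5}} A1236={{x2,x3},{x2,x3,x5}} A1245={{x2,x5},{x1,x2,x5},{x2,x3,x5}} A1246={{x2,x3},{x2,x5},{x1,x2,x5},{x2,x3,x5}} A1256={{x2,x5},{x1,x2,x5},{x2,x3,x5}} A1345={{x2,x3,x5}} A1346={{x2,x3},{x2,x3,x5}} A1356={{x2,x3,x5}} A1456={{x2,x5},{x1,x2,x5},{x2,x3,x5}} A2345={{x2,x3,x5}} A2346={{x2,x3},{x2,x3,x5}} A2356={{x2,x3,x5}} A2456={{x2,x5},{x1,x2,x5},{x2,x3,x5}} A3456={{x2,x3,x5}}
  A12345={{x2,x3,x5}} A12346={{x2,x3},{x2,x3,x5}} A12356={{x2,x3,x5}} A12456={{x2,x5},{x1,x2,x5},{x2,x3,x5}} A13456={{x2,x3,x5}} A23456={{x2,x3,x5}}
  A123456={{x2,x3,x5}}
components per intersection:
  A1: {{x2},{x3},{x4},{x1,x2},{x2,x3},{x2,x4},{x2,x5},{x3,x5},{x4,x5},{x1,x2,x5},{x2,x3,x5}}
  A2: {{x3},{x5},{x1,x5},{x2,x3},{x2,x5},{x3,x5},{x4,x5},{x1,x2,x5},{x2,x3,x5}}
  A3: {{x3},{x2,x3},{x3,x5},{x2,x3,x5}}
  A4: {{x2},{x1,x2},{x2,x3},{x2,x4},{x2,x5},{x1,x2,x5},{x2,x3,x5}}
  A5: {{x5},{x1,x5},{x2,x5},{x3,x5},{x4,x5},{x1,x2,x5},{x2,x3,x5}}
  A6: {{x1},{x2},{x1,x2},{x1,x5},{x2,x3},{x2,x4},{x2,x5},{x1,x2,x5},{x2,x3,x5}}
  A12: {{x3},{x2,x3},{x2,x5},{x3,x5},{x1,x2,x5},{x2,x3,x5}} {{x4,x5}}
  A13: {{x3},{x2,x3},{x3,x5},{x2,x3,x5}}
  A14: {{x2},{x1,x2},{x2,x3},{x2,x4},{x2,x5},{x1,x2,x5},{x2,x3,x5}}
  A15: {{x2,x5},{x3,x5},{x1,x2,x5},{x2,x3,x5}} {{x4,x5}}
  A16: {{x2},{x1,x2},{x2,x3},{x2,x4},{x2,x5},{x1,x2,x5},{x2,x3,x5}}
  A23: {{x3},{x2,x3},{x3,x5},{x2,x3,x5}}
  A24: {{x2,x3},{x2,x5},{x1,x2,x5},{x2,x3,x5}}
  A25: {{x5},{x1,x5},{x2,x5},{x3,x5},{x4,x5},{x1,x2,x5},{x2,x3,x5}}
  A26: {{x1,x5},{x2,x3},{x2,x5},{x1,x2,x5},{x2,x3,x5}}
  A34: {{x2,x3},{x2,x3,x5}}
  A35: {{x3,x5},{x2,x3,x5}}
  A36: {{x2,x3},{x2,x3,x5}}
  A45: {{x2,x5},{x1,x2,x5},{x2,x3,x5}}
  A46: {{x2},{x1,x2},{x2,x3},{x2,x4},{x2,x5},{x1,x2,x5},{x2,x3,x5}}
  A56: {{x1,x5},{x2,x5},{x1,x2,x5},{x2,x3,x5}}
  A123: {{x3},{x2,x3},{x3,x5},{x2,x3,x5}}
  A124: {{x2,x3},{x2,x5},{x1,x2,x5},{x2,x3,x5}}
  A125: {{x2,x5},{x3,x5},{x1,x2,x5},{x2,x3,x5}} {{x4,x5}}
  A126: {{x2,x3},{x2,x5},{x1,x2,x5},{x2,x3,x5}}
  A134: {{x2,x3},{x2,x3,x5}}
  A135: {{x3,x5},{x2,x3,x5}}
  A136: {{x2,x3},{x2,x3,x5}}
  A145: {{x2,x5},{x1,x2,x5},{x2,x3,x5}}
  A146: {{x2},{x1,x2},{x2,x3},{x2,x4},{x2,x5},{x1,x2,x5},{x2,x3,x5}}
  A156: {{x2,x5},{x1,x2,x5},{x2,x3,x5}}
  A234: {{x2,x3},{x2,x3,x5}}
  A235: {{x3,x5},{x2,x3,x5}}
  A236: {{x2,x3},{x2,x3,x5}}
  A245: {{x2,x5},{x1,x2,x5},{x2,x3,x5}}
  A246: {{x2,x3},{x2,x5},{x1,x2,x5},{x2,x3,x5}}
  A256: {{x1,x5},{x2,x5},{x1,x2,x5},{x2,x3,x5}}
  A345: {{x2,x3,x5}}
  A346: {{x2,x3},{x2,x3,x5}}
  A356: {{x2,x3,x5}}
  A456: {{x2,x5},{x1,x2,x5},{x2,x3,x5}}
  A1234: {{x2,x3},{x2,x3,x5}}
  A1235: {{x3,x5},{x2,x3,x5}}
  A1236: {{x2,x3},{x2,x3,x5}}
  A1245: {{x2,x5},{x1,x2,x5},{x2,x3,x5}}
  A1246: {{x2,x3},{x2,x5},{x1,x2,x5},{x2,x3,x5}}
  A1256: {{x2,x5},{x1,x2,x5},{x2,x3,x5}}
  A1345: {{x2,x3,x5}}
  A1346: {{x2,x3},{x2,x3,x5}}
  A1356: {{x2,x3,x5}}
  A1456: {{x2,x5},{x1,x2,x5},{x2,x3,x5}}
  A2345: {{x2,x3,x5}}
  A2346: {{x2,x3},{x2,x3,x5}}
  A2356: {{x2,x3,x5}}
  A2456: {{x2,x5},{x1,x2,x5},{x2,x3,x5}}
  A3456: {{x2,x3,x5}}
  A12345: {{x2,x3,x5}}
  A12346: {{x2,x3},{x2,x3,x5}}
  A12356: {{x2,x3,x5}}
  A12456: {{x2,x5},{x1,x2,x5},{x2,x3,x5}}
  A13456: {{x2,x3,x5}}
  A23456: {{x2,x3,x5}}
  A123456: {{x2,x3,x5}}
C dims 6,17,21,15; δ0: rk 5, SNF 1^5; δ1: rk 11, SNF 1^11; δ2: rk 10, SNF 1^10
Ȟ^0: (6−5)−0=1 ⇒ Z
Ȟ^1: (17−11)−5=1 ⇒ Z
Ȟ^2: (21−10)−11=0 ⇒ 0


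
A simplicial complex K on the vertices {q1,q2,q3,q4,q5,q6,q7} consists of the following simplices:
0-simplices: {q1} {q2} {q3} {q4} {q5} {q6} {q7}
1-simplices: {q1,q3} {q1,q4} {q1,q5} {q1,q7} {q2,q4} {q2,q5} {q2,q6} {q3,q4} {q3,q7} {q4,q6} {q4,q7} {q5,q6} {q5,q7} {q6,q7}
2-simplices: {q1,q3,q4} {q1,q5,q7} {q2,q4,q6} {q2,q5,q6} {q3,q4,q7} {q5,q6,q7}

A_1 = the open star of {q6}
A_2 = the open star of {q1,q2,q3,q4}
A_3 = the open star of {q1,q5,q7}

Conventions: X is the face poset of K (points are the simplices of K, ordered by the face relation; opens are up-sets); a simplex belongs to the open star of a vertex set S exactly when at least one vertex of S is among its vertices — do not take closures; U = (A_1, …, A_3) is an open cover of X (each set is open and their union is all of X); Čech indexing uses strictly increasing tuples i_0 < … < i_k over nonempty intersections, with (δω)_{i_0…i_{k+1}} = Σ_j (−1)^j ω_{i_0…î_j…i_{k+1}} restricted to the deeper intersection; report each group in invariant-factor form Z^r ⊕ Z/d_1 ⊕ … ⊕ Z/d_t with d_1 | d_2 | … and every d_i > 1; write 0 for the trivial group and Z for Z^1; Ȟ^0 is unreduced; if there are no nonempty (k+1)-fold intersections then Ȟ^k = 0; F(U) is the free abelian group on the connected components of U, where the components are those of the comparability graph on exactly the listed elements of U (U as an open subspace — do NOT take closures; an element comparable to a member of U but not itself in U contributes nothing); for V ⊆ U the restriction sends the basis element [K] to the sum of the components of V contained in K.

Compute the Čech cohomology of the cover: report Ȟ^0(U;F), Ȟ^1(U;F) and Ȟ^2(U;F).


intersection data:
  A1={{q6},{q2,q6},{q4,q6},{q5,q6},{q6,q7},{q2,q4,q6},{q2,q5,q6},{q5,q6,q7}} A2={{q1},{q2},{q3},{q4},{q1,q3},{q1,q4},{q1,q5},{q1,q7},{q2,q4},{q2,q5},{q2,q6},{q3,q4},{q3,q7},{q4,q6},{q4,q7},{q1,q3,q4},{q1,q5,q7},{q2,q4,q6},{q2,q5,q6},{q3,q4,q7}} A3={{q1},{q5},{q7},{q1,q3},{q1,q4},{q1,q5},{q1,q7},{q2,q5},{q3,q7},{q4,q7},{q5,q6},{q5,q7},{q6,q7},{q1,q3,q4},{q1,q5,q7},{q2,q5,q6},{q3,q4,q7},{q5,q6,q7}}
  A12={{q2,q6},{q4,q6},{q2,q4,q6},{q2,q5,q6}} A13={{q5,q6},{q6,q7},{q2,q5,q6},{q5,q6,q7}} A23={{q1},{q1,q3},{q1,q4},{q1,q5},{q1,q7},{q2,q5},{q3,q7},{q4,q7},{q1,q3,q4},{q1,q5,q7},{q2,q5,q6},{q3,q4,q7}}
  A123={{q2,q5,q6}}
components per intersection:
  A1: {{q6},{q2,q6},{q4,q6},{q5,q6},{q6,q7},{q2,q4,q6},{q2,q5,q6},{q5,q6,q7}}
  A2: {{q1},{q2},{q3},{q4},{q1,q3},{q1,q4},{q1,q5},{q1,q7},{q2,q4},{q2,q5},{q2,q6},{q3,q4},{q3,q7},{q4,q6},{q4,q7},{q1,q3,q4},{q1,q5,q7},{q2,q4,q6},{q2,q5,q6},{q3,q4,q7}}
  A3: {{q1},{q5},{q7},{q1,q3},{q1,q4},{q1,q5},{q1,q7},{q2,q5},{q3,q7},{q4,q7},{q5,q6},{q5,q7},{q6,q7},{q1,q3,q4},{q1,q5,q7},{q2,q5,q6},{q3,q4,q7},{q5,q6,q7}}
  A12: {{q2,q6},{q4,q6},{q2,q4,q6},{q2,q5,q6}}
  A13: {{q5,q6},{q6,q7},{q2,q5,q6},{q5,q6,q7}}
  A23: {{q1},{q1,q3},{q1,q4},{q1,q5},{q1,q7},{q1,q3,q4},{q1,q5,q7}} {{q2,q5},{q2,q5,q6}} {{q3,q7},{q4,q7},{q3,q4,q7}}
  A123: {{q2,q5,q6}}
C dims 3,5,1; δ0: rk 2, SNF 1^2; δ1: rk 1, SNF 1^1
Ȟ^0 = (3 − 2) − 0 = 1, so Ȟ^0 ≅ Z
Ȟ^1 = (5 − 1) − 2 = 2, so Ȟ^1 ≅ Z^2
Ȟ^2 = (1 − 0) − 1 = 0, so Ȟ^2 ≅ 0

Ȟ^0 = Z, Ȟ^1 = Z^2 and Ȟ^2 = 0


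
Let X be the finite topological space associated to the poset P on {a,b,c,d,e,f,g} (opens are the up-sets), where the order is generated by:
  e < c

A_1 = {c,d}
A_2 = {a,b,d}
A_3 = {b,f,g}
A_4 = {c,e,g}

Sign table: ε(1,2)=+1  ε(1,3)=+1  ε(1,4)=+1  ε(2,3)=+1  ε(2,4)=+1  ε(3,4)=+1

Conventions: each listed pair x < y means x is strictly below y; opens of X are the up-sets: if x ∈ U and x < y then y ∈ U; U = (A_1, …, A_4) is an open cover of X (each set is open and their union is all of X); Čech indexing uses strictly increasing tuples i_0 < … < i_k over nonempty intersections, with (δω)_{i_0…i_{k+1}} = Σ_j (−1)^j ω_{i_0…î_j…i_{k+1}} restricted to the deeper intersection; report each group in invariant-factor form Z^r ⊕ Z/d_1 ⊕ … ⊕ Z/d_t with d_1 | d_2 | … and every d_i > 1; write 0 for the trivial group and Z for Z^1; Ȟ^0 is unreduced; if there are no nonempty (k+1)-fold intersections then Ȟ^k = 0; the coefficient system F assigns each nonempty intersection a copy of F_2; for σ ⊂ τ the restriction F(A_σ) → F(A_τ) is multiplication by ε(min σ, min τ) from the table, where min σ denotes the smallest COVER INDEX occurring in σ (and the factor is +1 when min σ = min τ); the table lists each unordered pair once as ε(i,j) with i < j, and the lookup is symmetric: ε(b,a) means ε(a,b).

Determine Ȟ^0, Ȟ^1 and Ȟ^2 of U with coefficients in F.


Ȟ^0 = Z/2; Ȟ^1 = Z/2; Ȟ^2 = 0

intersection data:
  A12={d} A14={c} A23={b} A34={g}
C dims 4,4; δ0: rk_F2 3
Ȟ^0 = (4 − 3) − 0 = 1, so Ȟ^0 ≅ Z/2
Ȟ^1 = (4 − 0) − 3 = 1, so Ȟ^1 ≅ Z/2
Ȟ^2 = (0 − 0) − 0 = 0, so Ȟ^2 ≅ 0


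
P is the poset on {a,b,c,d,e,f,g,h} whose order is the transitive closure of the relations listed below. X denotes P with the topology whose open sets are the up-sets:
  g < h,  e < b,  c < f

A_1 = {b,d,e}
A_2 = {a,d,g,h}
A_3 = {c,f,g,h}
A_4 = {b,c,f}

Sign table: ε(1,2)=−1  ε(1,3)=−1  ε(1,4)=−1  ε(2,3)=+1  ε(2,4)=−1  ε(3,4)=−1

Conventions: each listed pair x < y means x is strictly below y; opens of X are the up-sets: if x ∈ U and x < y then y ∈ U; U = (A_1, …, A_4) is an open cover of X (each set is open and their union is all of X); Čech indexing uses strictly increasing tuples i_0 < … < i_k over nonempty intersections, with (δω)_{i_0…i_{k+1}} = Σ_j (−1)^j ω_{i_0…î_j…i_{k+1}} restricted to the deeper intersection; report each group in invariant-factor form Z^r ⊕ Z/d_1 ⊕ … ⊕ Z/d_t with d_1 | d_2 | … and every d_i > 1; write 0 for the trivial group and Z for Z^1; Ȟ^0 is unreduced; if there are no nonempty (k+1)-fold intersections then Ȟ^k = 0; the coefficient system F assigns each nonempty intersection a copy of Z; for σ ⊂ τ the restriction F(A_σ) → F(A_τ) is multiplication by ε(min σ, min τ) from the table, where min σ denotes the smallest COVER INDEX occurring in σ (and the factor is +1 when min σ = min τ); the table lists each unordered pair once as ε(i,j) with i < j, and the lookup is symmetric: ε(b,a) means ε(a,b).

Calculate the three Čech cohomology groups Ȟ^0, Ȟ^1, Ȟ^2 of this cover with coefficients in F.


Ȟ^0 = 0, Ȟ^1 = Z/2, Ȟ^2 = 0

cover nerve:
  A12={d} A14={b} A23={g,h} A34={c,f}
C dims 4,4; δ0: rk 4, SNF 1^3·2
Ȟ^0: (4−4)−0=0 ⇒ 0
Ȟ^1: (4−0)−4=0 plus torsion [2] ⇒ Z/2
Ȟ^2: (0−0)−0=0 ⇒ 0


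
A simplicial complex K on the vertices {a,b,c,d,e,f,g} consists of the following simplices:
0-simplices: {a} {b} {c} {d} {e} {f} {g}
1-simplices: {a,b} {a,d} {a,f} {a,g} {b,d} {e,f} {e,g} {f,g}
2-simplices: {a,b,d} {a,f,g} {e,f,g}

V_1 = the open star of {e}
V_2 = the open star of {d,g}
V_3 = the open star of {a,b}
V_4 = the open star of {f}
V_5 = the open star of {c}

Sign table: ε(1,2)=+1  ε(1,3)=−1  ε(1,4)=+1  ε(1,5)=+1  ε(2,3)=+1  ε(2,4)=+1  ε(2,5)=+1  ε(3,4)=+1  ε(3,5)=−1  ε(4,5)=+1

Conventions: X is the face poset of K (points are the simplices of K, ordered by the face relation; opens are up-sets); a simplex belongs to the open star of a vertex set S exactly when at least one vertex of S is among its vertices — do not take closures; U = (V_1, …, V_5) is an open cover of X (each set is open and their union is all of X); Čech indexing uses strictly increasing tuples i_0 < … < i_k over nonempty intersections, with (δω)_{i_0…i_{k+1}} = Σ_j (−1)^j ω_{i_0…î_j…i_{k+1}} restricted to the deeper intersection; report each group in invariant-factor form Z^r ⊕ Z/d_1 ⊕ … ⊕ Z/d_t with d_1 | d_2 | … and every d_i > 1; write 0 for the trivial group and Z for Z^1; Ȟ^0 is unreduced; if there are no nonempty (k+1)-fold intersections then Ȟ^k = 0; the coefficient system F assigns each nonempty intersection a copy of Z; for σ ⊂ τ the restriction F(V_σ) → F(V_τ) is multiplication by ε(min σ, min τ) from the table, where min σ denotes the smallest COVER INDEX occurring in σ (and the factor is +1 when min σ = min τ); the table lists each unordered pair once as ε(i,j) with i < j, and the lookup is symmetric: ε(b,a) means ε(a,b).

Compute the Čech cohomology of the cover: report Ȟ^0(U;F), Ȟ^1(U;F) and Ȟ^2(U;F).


Ȟ^0 = Z^2, Ȟ^1 = 0 and Ȟ^2 = 0

nonempty overlaps:
  V1={{e},{e,f},{e,g},{e,f,g}} V2={{d},{g},{a,d},{a,g},{b,d},{e,g},{f,g},{a,b,d},{a,f,g},{e,f,g}} V3={{a},{b},{a,b},{a,d},{a,f},{a,g},{b,d},{a,b,d},{a,f,g}} V4={{f},{a,f},{e,f},{f,g},{a,f,g},{e,f,g}} V5={{c}}
  V12={{e,g},{e,f,g}} V14={{e,f},{e,f,g}} V23={{a,d},{a,g},{b,d},{a,b,d},{a,f,g}} V24={{f,g},{a,f,g},{e,f,g}} V34={{a,f},{a,f,g}}
  V124={{e,f,g}} V234={{a,f,g}}
C dims 5,5,2; δ0: rk 3, SNF 1^3; δ1: rk 2, SNF 1^2
degree 0: 5−3−0 = 2 → Ȟ^0 ≅ Z^2
degree 1: 5−2−3 = 0 → Ȟ^1 ≅ 0
degree 2: 2−0−2 = 0 → Ȟ^2 ≅ 0


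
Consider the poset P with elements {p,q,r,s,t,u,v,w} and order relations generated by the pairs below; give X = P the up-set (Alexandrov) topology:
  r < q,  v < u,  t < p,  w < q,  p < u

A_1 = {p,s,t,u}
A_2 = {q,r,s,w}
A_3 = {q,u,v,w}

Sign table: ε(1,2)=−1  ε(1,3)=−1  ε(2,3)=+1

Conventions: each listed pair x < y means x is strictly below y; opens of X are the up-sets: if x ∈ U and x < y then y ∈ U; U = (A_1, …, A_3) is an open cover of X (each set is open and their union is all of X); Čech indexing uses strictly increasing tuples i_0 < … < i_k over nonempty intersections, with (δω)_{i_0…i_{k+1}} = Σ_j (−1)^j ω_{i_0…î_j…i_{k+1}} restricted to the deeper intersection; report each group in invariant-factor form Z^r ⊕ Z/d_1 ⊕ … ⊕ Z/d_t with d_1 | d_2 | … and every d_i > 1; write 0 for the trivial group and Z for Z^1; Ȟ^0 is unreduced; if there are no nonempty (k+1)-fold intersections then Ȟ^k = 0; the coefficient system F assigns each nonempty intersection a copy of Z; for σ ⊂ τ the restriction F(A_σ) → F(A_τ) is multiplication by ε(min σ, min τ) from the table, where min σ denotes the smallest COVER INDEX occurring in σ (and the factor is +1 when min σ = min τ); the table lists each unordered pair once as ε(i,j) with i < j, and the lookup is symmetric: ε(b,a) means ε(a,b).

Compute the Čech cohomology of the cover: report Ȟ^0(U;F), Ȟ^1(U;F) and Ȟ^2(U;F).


Ȟ^0(U;F) ≅ Z, Ȟ^1(U;F) ≅ Z, Ȟ^2(U;F) ≅ 0

nerve simplices:
  A12={s} A13={u} A23={q,w}
C dims 3,3; δ0: rk 2, SNF 1^2
degree 0: 3−2−0 = 1 → Ȟ^0 ≅ Z
degree 1: 3−0−2 = 1 → Ȟ^1 ≅ Z
degree 2: 0−0−0 = 0 → Ȟ^2 ≅ 0


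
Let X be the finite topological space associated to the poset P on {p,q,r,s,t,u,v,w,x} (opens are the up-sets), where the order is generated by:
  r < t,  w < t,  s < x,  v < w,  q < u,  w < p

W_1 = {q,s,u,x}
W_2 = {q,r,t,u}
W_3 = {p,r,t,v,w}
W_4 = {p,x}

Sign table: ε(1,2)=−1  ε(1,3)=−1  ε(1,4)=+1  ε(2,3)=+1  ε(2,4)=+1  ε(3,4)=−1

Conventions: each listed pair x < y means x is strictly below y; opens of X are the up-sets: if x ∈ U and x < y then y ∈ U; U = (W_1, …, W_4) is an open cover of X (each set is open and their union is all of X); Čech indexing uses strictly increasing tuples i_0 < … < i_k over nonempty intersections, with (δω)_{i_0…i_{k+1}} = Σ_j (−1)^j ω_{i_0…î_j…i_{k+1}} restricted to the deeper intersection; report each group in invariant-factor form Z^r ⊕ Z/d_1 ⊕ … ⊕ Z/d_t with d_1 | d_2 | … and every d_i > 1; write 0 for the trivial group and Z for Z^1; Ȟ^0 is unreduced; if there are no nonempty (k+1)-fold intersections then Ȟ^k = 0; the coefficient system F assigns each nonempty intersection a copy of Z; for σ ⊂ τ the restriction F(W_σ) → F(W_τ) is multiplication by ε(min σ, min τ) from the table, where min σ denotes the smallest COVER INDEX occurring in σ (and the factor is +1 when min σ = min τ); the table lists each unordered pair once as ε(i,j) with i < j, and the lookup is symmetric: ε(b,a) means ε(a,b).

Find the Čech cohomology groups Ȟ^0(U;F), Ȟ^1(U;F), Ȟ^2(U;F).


Ȟ^0 ≅ Z; Ȟ^1 ≅ Z; Ȟ^2 ≅ 0

nonempty overlaps:
  W12={q,u} W14={x} W23={r,t} W34={p}
C dims 4,4; δ0: rk 3, SNF 1^3
degree 0: 4−3−0 = 1 → Ȟ^0 ≅ Z
degree 1: 4−0−3 = 1 → Ȟ^1 ≅ Z
degree 2: 0−0−0 = 0 → Ȟ^2 ≅ 0


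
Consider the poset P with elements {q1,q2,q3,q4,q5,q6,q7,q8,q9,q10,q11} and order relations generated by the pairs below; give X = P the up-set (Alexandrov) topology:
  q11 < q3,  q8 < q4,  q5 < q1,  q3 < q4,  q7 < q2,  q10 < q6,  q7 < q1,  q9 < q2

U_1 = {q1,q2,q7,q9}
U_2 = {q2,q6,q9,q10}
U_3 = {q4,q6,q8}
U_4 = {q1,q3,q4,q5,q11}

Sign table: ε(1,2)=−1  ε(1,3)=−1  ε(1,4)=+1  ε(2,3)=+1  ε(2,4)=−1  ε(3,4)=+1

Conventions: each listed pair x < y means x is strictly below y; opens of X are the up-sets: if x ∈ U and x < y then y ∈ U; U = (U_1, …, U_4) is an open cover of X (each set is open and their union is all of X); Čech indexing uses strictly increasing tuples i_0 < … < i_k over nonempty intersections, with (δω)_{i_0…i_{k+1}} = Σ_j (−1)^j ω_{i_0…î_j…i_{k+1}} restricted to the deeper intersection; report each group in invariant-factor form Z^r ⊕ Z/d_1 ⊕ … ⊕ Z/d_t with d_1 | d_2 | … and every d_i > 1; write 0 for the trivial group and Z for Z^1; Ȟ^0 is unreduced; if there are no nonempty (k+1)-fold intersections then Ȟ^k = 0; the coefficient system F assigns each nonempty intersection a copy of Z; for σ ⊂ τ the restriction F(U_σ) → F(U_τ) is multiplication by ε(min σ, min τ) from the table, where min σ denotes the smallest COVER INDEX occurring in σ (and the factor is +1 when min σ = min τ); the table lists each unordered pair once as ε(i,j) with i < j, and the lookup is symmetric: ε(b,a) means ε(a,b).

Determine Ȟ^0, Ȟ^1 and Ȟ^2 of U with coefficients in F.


Ȟ^0 = 0,  Ȟ^1 = Z/2,  Ȟ^2 = 0

cover nerve:
  U12={q2,q9} U14={q1} U23={q6} U34={q4}
C dims 4,4; δ0: rk 4, SNF 1^3·2
Ȟ^0: (4−4)−0=0 ⇒ 0
Ȟ^1: (4−0)−4=0 plus torsion [2] ⇒ Z/2
Ȟ^2: (0−0)−0=0 ⇒ 0


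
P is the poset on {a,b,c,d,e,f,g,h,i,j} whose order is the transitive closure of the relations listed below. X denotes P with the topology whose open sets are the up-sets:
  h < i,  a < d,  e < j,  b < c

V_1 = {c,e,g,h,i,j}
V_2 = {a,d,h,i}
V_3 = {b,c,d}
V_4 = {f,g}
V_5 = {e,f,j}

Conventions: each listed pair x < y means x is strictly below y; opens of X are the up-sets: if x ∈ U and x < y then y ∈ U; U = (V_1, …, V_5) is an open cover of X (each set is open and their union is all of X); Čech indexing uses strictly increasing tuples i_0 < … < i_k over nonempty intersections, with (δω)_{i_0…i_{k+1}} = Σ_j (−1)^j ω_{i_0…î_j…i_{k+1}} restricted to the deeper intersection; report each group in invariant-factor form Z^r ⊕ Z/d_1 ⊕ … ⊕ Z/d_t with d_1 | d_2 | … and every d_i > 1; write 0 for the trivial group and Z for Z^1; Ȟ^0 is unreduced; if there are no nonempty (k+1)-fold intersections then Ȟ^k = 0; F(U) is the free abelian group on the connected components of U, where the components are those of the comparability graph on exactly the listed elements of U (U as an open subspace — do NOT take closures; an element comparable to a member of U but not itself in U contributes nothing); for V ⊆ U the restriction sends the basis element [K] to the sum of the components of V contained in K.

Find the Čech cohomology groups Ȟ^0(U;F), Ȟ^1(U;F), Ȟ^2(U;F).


Ȟ^0 ≅ Z^6, Ȟ^1 ≅ 0, Ȟ^2 ≅ 0

nonempty intersections:
  V12={h,i} V13={c} V14={g} V15={e,j} V23={d} V45={f}
components per intersection:
  V1: {c} {e,j} {g} {h,i}
  V2: {a,d} {h,i}
  V3: {b,c} {d}
  V4: {f} {g}
  V5: {e,j} {f}
  V12: {h,i}
  V13: {c}
  V14: {g}
  V15: {e,j}
  V23: {d}
  V45: {f}
C dims 12,6; δ0: rk 6, SNF 1^6
Ȟ^0: (12−6)−0=6 ⇒ Z^6
Ȟ^1: (6−0)−6=0 ⇒ 0
Ȟ^2: (0−0)−0=0 ⇒ 0


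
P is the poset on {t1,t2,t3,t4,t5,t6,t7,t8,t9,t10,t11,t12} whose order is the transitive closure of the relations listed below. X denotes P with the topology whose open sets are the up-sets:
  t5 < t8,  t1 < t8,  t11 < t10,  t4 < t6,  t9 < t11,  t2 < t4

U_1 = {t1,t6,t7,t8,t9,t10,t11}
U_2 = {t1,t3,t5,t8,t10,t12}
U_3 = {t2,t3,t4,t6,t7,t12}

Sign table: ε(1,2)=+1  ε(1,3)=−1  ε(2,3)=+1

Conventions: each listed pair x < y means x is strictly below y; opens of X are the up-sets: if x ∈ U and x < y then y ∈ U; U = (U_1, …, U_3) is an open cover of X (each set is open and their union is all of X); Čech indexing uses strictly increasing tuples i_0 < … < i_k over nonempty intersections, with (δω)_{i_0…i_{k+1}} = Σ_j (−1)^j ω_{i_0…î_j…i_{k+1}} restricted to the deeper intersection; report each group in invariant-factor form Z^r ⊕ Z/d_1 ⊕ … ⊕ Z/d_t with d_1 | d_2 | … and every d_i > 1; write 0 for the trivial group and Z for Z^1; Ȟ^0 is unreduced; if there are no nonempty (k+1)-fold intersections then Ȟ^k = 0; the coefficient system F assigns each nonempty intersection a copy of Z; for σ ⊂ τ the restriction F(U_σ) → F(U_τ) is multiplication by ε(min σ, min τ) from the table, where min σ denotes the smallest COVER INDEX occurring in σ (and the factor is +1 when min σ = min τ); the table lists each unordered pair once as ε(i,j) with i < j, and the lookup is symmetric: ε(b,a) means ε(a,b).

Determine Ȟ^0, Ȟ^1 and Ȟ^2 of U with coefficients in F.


Ȟ^0 ≅ 0,  Ȟ^1 ≅ Z/2,  Ȟ^2 ≅ 0

nerve simplices:
  U12={t1,t8,t10} U13={t6,t7} U23={t3,t12}
C dims 3,3; δ0: rk 3, SNF 1^2·2
degree 0: 3−3−0 = 0 → Ȟ^0 ≅ 0
degree 1: 3−0−3 = 0 plus torsion [2] → Ȟ^1 ≅ Z/2
degree 2: 0−0−0 = 0 → Ȟ^2 ≅ 0


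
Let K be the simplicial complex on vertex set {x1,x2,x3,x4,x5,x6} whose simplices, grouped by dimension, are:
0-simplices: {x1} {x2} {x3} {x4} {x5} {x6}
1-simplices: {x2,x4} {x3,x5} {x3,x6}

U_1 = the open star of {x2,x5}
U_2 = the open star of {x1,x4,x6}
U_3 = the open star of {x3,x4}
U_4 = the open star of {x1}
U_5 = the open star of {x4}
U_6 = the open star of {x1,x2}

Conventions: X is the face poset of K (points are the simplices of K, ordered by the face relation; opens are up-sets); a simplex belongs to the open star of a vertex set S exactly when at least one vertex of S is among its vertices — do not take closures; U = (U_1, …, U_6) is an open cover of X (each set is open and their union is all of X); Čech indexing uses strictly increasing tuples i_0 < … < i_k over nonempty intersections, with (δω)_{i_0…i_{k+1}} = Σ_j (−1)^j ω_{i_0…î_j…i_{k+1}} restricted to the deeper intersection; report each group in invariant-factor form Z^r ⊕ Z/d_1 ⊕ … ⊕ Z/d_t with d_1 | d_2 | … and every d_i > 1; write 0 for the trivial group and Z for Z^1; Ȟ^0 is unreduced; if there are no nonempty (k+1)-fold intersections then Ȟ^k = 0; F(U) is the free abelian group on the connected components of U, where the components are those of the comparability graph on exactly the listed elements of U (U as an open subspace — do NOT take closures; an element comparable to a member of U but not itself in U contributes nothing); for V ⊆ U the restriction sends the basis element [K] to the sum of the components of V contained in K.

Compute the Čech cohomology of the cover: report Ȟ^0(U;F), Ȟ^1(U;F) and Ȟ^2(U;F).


Ȟ^0(U;F) ≅ Z^3,  Ȟ^1(U;F) ≅ 0,  Ȟ^2(U;F) ≅ 0

nonempty intersections:
  U1={{x2},{x5},{x2,x4},{x3,x5}} U2={{x1},{x4},{x6},{x2,x4},{x3,x6}} U3={{x3},{x4},{x2,x4},{x3,x5},{x3,x6}} U4={{x1}} U5={{x4},{x2,x4}} U6={{x1},{x2},{x2,x4}}
  U12={{x2,x4}} U13={{x2,x4},{x3,x5}} U15={{x2,x4}} U16={{x2},{x2,x4}} U23={{x4},{x2,x4},{x3,x6}} U24={{x1}} U25={{x4},{x2,x4}} U26={{x1},{x2,x4}} U35={{x4},{x2,x4}} U36={{x2,x4}} U46={{x1}} U56={{x2,x4}}
  U123={{x2,x4}} U125={{x2,x4}} U126={{x2,x4}} U135={{x2,x4}} U136={{x2,x4}} U156={{x2,x4}} U235={{x4},{x2,x4}} U236={{x2,x4}} U246={{x1}} U256={{x2,x4}} U356={{x2,x4}}
  U1235={{x2,x4}} U1236={{x2,x4}} U1256={{x2,x4}} U1356={{x2,x4}} U2356={{x2,x4}}
  U12356={{x2,x4}}
components per intersection:
  U1: {{x2},{x2,x4}} {{x5},{x3,x5}}
  U2: {{x1}} {{x4},{x2,x4}} {{x6},{x3,x6}}
  U3: {{x3},{x3,x5},{x3,x6}} {{x4},{x2,x4}}
  U4: {{x1}}
  U5: {{x4},{x2,x4}}
  U6: {{x1}} {{x2},{x2,x4}}
  U12: {{x2,x4}}
  U13: {{x2,x4}} {{x3,x5}}
  U15: {{x2,x4}}
  U16: {{x2},{x2,x4}}
  U23: {{x4},{x2,x4}} {{x3,x6}}
  U24: {{x1}}
  U25: {{x4},{x2,x4}}
  U26: {{x1}} {{x2,x4}}
  U35: {{x4},{x2,x4}}
  U36: {{x2,x4}}
  U46: {{x1}}
  U56: {{x2,x4}}
  U123: {{x2,x4}}
  U125: {{x2,x4}}
  U126: {{x2,x4}}
  U135: {{x2,x4}}
  U136: {{x2,x4}}
  U156: {{x2,x4}}
  U235: {{x4},{x2,x4}}
  U236: {{x2,x4}}
  U246: {{x1}}
  U256: {{x2,x4}}
  U356: {{x2,x4}}
  U1235: {{x2,x4}}
  U1236: {{x2,x4}}
  U1256: {{x2,x4}}
  U1356: {{x2,x4}}
  U2356: {{x2,x4}}
  U12356: {{x2,x4}}
C dims 11,15,11,5; δ0: rk 8, SNF 1^8; δ1: rk 7, SNF 1^7; δ2: rk 4, SNF 1^4
Ȟ^0: (11−8)−0=3 ⇒ Z^3
Ȟ^1: (15−7)−8=0 ⇒ 0
Ȟ^2: (11−4)−7=0 ⇒ 0


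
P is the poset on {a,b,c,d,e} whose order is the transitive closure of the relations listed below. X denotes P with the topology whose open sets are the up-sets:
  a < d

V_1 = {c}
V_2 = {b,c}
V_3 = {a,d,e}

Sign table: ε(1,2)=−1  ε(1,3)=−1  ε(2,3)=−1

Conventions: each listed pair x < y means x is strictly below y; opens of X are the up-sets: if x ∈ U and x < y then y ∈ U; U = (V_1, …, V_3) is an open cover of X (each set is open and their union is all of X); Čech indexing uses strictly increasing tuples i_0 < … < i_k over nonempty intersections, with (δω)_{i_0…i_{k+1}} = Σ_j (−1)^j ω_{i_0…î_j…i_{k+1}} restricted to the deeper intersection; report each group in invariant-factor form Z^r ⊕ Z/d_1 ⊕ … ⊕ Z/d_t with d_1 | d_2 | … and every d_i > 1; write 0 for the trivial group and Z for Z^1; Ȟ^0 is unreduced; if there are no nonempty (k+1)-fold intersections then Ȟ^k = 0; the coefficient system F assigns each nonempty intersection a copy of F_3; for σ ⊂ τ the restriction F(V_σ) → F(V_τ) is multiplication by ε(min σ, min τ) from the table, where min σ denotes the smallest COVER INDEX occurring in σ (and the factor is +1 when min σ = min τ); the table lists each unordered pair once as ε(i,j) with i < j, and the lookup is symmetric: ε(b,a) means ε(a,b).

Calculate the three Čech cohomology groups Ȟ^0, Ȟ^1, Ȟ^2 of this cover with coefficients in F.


Ȟ^0 = Z/3 ⊕ Z/3; Ȟ^1 = 0; Ȟ^2 = 0

cover nerve:
  V12={c}
C dims 3,1; δ0: rk_F3 1
Ȟ^0: (3−1)−0=2 ⇒ Z/3 ⊕ Z/3
Ȟ^1: (1−0)−1=0 ⇒ 0
Ȟ^2: (0−0)−0=0 ⇒ 0


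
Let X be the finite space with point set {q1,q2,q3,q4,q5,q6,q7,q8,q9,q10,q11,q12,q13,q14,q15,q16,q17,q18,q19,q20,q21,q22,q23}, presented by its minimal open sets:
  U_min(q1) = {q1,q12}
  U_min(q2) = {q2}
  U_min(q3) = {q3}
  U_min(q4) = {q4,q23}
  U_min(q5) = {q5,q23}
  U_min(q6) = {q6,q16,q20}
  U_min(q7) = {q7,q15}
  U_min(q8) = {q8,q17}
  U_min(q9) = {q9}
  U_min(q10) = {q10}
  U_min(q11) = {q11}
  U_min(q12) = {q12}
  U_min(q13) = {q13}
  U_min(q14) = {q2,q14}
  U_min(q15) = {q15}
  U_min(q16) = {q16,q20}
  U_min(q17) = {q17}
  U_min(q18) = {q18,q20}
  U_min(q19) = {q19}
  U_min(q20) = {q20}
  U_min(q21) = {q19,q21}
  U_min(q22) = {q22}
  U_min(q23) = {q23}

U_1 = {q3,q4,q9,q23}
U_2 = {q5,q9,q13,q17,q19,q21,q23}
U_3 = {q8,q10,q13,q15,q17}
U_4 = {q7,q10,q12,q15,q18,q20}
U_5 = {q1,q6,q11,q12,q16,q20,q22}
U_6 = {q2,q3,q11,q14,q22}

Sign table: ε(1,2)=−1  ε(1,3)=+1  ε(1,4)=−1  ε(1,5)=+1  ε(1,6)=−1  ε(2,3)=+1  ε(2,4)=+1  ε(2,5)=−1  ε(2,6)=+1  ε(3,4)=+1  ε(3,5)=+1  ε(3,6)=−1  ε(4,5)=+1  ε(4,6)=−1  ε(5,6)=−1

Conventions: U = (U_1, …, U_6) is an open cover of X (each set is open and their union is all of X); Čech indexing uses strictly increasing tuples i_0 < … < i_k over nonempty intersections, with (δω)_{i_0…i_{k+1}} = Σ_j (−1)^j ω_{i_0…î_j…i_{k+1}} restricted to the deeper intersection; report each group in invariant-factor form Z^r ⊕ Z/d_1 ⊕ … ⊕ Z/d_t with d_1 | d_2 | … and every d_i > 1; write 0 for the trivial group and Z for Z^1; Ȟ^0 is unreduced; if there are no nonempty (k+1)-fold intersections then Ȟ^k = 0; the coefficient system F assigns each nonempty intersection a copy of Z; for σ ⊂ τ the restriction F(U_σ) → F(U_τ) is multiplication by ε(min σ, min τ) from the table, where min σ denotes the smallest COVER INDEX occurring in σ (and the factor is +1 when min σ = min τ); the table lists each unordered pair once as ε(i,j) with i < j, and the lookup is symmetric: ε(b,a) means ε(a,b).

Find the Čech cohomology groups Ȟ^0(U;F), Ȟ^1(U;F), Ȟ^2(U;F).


Ȟ^0(U;F) ≅ 0; Ȟ^1(U;F) ≅ Z/2; Ȟ^2(U;F) ≅ 0

cover nerve:
  U12={q9,q23} U16={q3} U23={q13,q17} U34={q10,q15} U45={q12,q20} U56={q11,q22}
C dims 6,6; δ0: rk 6, SNF 1^5·2
Ȟ^0: (6−6)−0=0 ⇒ 0
Ȟ^1: (6−0)−6=0 plus torsion [2] ⇒ Z/2
Ȟ^2: (0−0)−0=0 ⇒ 0


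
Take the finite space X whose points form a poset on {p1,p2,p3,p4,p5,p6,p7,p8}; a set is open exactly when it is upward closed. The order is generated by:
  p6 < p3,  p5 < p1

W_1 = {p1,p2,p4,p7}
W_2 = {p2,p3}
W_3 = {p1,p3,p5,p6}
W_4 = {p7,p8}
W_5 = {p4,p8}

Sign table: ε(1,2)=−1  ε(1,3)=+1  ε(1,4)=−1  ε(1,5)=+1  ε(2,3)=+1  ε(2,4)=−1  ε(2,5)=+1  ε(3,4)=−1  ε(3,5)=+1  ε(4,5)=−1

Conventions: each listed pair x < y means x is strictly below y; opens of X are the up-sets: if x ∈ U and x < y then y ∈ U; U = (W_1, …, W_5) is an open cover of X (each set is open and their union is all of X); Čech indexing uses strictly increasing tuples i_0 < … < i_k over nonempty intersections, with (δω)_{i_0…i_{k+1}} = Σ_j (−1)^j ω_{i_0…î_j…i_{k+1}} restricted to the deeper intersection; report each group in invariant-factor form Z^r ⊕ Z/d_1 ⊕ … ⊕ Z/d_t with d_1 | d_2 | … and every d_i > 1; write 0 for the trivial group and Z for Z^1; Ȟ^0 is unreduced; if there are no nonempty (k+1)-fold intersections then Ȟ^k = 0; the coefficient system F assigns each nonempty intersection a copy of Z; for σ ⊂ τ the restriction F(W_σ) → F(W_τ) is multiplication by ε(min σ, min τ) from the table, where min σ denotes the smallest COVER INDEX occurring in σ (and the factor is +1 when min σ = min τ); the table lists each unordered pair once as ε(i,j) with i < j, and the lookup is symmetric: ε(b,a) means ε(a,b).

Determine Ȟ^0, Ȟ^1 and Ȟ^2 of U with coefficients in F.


nonempty overlaps:
  W12={p2} W13={p1} W14={p7} W15={p4} W23={p3} W45={p8}
C dims 5,6; δ0: rk 5, SNF 1^4·2
degree 0: 5−5−0 = 0 → Ȟ^0 ≅ 0
degree 1: 6−0−5 = 1 plus torsion [2] → Ȟ^1 ≅ Z ⊕ Z/2
degree 2: 0−0−0 = 0 → Ȟ^2 ≅ 0

Ȟ^0(U;F) ≅ 0, Ȟ^1(U;F) ≅ Z ⊕ Z/2 and Ȟ^2(U;F) ≅ 0
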